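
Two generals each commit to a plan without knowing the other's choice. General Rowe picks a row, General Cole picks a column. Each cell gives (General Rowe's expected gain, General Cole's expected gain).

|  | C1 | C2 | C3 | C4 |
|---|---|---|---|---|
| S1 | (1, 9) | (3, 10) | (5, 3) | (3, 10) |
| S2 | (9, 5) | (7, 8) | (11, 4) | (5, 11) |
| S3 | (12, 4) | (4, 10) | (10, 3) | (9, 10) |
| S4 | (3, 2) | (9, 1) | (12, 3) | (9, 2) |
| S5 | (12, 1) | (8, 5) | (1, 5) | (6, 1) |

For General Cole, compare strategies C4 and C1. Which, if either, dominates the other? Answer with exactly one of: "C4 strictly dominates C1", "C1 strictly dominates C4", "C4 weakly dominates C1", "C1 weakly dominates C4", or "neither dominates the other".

C4 weakly dominates C1

Compare C4 to C1 across each choice by General Rowe: S1: 10>9, S2: 11>5, S3: 10>4, S4: 2=2, S5: 1=1.
C4 is at least as good everywhere and strictly better somewhere (tied only at S4, S5), so C4 weakly but not strictly dominates C1.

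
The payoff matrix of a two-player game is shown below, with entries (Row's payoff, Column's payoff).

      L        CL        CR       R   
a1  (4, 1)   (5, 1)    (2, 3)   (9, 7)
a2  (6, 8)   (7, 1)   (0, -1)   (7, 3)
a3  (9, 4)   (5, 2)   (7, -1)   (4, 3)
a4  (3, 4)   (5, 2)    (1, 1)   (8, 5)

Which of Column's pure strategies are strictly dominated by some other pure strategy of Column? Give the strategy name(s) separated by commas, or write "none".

CL, CR

Nothing dominates L: CL at a1 (1=1); CR at a2 (8>-1); R at a2 (8>3).
CL is strictly dominated by R (a1: 7>1, a2: 3>1, a3: 3>2, a4: 5>2).
CR is strictly dominated by R (a1: 7>3, a2: 3>-1, a3: 3>-1, a4: 5>1).
Nothing dominates R: L at a1 (7>1); CL at a1 (7>1); CR at a1 (7>3).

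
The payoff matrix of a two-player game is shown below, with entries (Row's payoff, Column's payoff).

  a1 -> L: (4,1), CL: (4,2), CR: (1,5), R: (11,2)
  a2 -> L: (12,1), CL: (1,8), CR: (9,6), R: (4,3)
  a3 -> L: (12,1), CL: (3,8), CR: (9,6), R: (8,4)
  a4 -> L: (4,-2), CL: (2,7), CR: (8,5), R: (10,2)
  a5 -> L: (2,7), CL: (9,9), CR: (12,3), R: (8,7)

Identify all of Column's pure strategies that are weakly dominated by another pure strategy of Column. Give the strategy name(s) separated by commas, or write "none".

L, R

L is weakly dominated by CL (a1: 2>1, a2: 8>1, a3: 8>1, a4: 7>-2, a5: 9>7).
Nothing dominates CL: L at a1 (2>1); CR at a2 (8>6); R at a2 (8>3).
Nothing dominates CR: L at a1 (5>1); CL at a1 (5>2); R at a1 (5>2).
R is weakly dominated by CL (a1: 2=2, a2: 8>3, a3: 8>4, a4: 7>2, a5: 9>7).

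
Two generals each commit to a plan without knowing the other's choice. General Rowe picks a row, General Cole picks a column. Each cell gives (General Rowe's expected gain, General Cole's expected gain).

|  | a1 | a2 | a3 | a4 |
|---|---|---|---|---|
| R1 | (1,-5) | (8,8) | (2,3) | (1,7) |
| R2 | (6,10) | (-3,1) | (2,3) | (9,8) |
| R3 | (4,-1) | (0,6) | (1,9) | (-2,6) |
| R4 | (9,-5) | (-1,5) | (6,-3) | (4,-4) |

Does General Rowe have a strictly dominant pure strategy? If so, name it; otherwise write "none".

R1 fails to dominate R2 at a1 (1<6).
R2 fails to dominate R1 at a2 (-3<8).
R3 fails to dominate R1 at a2 (0<8).
R4 fails to dominate R1 at a2 (-1<8).
No single strategy dominates all the others.

none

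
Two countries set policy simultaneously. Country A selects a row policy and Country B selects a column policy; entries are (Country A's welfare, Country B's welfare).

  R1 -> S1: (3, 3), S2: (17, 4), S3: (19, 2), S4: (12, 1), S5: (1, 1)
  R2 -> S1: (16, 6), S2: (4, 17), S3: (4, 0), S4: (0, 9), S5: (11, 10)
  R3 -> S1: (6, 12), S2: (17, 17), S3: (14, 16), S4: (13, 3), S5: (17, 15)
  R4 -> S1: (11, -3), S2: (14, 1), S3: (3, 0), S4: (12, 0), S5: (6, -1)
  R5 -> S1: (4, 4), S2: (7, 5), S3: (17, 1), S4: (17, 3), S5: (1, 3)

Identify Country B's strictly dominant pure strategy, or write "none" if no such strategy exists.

S2 vs S1: R1: 4>3, R2: 17>6, R3: 17>12, R4: 1>-3, R5: 5>4.
S2 vs S3: R1: 4>2, R2: 17>0, R3: 17>16, R4: 1>0, R5: 5>1.
S2 vs S4: R1: 4>1, R2: 17>9, R3: 17>3, R4: 1>0, R5: 5>3.
S2 vs S5: R1: 4>1, R2: 17>10, R3: 17>15, R4: 1>-1, R5: 5>3.
S2 strictly beats every other strategy against every opponent action, so it is strictly dominant.

S2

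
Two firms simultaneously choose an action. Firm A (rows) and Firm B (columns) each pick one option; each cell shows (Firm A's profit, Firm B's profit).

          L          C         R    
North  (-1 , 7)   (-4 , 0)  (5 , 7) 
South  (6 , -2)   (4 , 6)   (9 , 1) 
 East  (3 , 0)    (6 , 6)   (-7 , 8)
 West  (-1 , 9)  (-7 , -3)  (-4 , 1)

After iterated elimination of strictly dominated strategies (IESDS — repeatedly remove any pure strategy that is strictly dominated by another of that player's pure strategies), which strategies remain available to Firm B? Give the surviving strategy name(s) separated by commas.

C, R

For Firm A, South strictly dominates North on the remaining columns (L: 6>-1, C: 4>-4, R: 9>5); eliminate North.
Row West is eliminated: South beats it against every remaining column (L: 6>-1, C: 4>-7, R: 9>-4).
Column L is eliminated: C beats it against every remaining row (South: 6>-2, East: 6>0).
Among the remaining strategies, none is strictly dominated by another pure strategy of the same player, so the elimination stops.
Surviving strategies — Firm A: {South, East}; Firm B: {C, R}.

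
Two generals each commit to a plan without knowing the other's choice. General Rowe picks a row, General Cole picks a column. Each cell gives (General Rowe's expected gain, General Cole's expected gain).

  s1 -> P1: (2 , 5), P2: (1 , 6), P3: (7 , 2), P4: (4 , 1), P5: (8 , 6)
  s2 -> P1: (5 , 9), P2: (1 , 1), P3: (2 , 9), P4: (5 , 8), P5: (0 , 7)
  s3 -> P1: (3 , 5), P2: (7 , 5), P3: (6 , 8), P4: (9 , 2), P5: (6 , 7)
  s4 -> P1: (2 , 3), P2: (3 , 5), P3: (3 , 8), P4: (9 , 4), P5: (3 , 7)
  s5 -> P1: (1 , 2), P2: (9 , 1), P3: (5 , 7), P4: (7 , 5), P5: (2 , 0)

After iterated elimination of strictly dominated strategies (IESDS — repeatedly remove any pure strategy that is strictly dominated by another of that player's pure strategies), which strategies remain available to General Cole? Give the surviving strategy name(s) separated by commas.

P1, P2, P3, P5

Column P4 is eliminated: P3 beats it against every remaining row (s1: 2>1, s2: 9>8, s3: 8>2, s4: 8>4, s5: 7>5).
Row s4 is eliminated: s3 beats it against every remaining column (P1: 3>2, P2: 7>3, P3: 6>3, P5: 6>3).
Among the remaining strategies, none is strictly dominated by another pure strategy of the same player, so the elimination stops.
Surviving strategies — General Rowe: {s1, s2, s3, s5}; General Cole: {P1, P2, P3, P5}.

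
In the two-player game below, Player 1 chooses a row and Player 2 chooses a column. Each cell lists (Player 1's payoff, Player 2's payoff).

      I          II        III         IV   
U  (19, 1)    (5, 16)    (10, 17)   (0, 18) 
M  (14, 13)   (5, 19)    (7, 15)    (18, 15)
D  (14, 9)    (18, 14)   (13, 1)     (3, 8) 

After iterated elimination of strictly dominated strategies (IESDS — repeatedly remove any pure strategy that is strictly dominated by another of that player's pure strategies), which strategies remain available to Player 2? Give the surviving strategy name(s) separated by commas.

II

For Player 2, II strictly dominates I on the remaining rows (U: 16>1, M: 19>13, D: 14>9); eliminate I.
For Player 1, D strictly dominates U on the remaining columns (II: 18>5, III: 13>10, IV: 3>0); eliminate U.
Column III is eliminated: II beats it against every remaining row (M: 19>15, D: 14>1).
For Player 2, II strictly dominates IV on the remaining rows (M: 19>15, D: 14>8); eliminate IV.
For Player 1, D strictly dominates M on the remaining columns (II: 18>5); eliminate M.
Among the remaining strategies, none is strictly dominated by another pure strategy of the same player, so the elimination stops.
Surviving strategies — Player 1: {D}; Player 2: {II}.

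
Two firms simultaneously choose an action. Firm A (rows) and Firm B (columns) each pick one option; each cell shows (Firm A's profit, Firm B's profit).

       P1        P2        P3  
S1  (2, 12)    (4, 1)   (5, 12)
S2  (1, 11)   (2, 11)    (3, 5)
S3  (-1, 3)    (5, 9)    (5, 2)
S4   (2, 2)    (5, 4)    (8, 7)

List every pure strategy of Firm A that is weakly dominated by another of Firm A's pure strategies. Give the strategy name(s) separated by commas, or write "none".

S4 weakly dominates S1 — P1: 2=2, P2: 5>4, P3: 8>5.
S2 is weakly dominated by S1 (P1: 2>1, P2: 4>2, P3: 5>3).
S4 weakly dominates S3 — P1: 2>-1, P2: 5=5, P3: 8>5.
Nothing dominates S4: S1 at P2 (5>4); S2 at P1 (2>1); S3 at P1 (2>-1).

S1, S2, S3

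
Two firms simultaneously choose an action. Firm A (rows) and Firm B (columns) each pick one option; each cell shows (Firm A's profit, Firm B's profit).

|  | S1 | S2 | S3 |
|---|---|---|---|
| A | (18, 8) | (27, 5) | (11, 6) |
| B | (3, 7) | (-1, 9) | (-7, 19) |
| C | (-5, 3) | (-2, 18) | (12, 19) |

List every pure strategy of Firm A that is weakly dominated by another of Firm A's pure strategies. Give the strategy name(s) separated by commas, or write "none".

A: no other strategy beats it everywhere (B at S1 (18>3); C at S1 (18>-5)).
A weakly dominates B — S1: 18>3, S2: 27>-1, S3: 11>-7.
Nothing dominates C: A at S3 (12>11); B at S3 (12>-7).

B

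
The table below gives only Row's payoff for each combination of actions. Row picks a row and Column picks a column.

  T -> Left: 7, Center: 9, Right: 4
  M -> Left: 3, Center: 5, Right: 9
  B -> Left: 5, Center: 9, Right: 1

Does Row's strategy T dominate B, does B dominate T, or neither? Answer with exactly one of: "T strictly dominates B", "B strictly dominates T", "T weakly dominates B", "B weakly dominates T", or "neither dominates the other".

T's payoffs vs B's, by Column's action — Left: 7>5, Center: 9=9, Right: 4>1.
T is at least as good everywhere and strictly better somewhere (tied only at Center), so T weakly but not strictly dominates B.

T weakly dominates B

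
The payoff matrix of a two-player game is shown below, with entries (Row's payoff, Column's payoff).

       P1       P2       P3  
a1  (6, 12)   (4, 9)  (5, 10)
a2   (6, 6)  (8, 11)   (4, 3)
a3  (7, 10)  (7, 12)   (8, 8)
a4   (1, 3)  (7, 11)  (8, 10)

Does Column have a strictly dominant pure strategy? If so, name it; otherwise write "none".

none

P1 fails to dominate P2 at a2 (6<11).
P2 fails to dominate P1 at a1 (9<12).
P3 fails to dominate P1 at a1 (10<12).
No single strategy dominates all the others.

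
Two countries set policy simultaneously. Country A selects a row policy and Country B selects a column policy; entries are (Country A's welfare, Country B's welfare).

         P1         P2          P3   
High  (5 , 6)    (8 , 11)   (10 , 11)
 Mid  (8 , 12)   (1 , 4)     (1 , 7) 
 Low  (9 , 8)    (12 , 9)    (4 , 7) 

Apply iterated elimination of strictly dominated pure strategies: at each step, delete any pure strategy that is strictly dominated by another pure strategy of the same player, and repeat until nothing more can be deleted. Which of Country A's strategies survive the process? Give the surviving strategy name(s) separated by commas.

Country A's strategy Mid is strictly dominated by Low (P1: 9>8, P2: 12>1, P3: 4>1) and is removed.
Column P1 is eliminated: P2 beats it against every remaining row (High: 11>6, Low: 9>8).
Among the remaining strategies, none is strictly dominated by another pure strategy of the same player, so the elimination stops.
Surviving strategies — Country A: {High, Low}; Country B: {P2, P3}.

High, Low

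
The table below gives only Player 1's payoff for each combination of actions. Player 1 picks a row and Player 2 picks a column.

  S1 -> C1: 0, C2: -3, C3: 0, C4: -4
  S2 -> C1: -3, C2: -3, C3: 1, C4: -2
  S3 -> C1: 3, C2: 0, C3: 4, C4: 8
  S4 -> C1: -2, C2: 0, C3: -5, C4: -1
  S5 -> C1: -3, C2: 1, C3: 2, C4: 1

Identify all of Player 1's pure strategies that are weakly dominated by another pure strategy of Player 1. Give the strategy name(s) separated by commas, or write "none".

S3 weakly dominates S1 — C1: 3>0, C2: 0>-3, C3: 4>0, C4: 8>-4.
S2 is weakly dominated by S3 (C1: 3>-3, C2: 0>-3, C3: 4>1, C4: 8>-2).
S3 is not dominated — it holds its own against S1 at C1 (3>0); S2 at C1 (3>-3); S4 at C1 (3>-2); S5 at C1 (3>-3).
S4 is weakly dominated by S3 (C1: 3>-2, C2: 0=0, C3: 4>-5, C4: 8>-1).
S5: no other strategy beats it everywhere (S1 at C2 (1>-3); S2 at C2 (1>-3); S3 at C2 (1>0); S4 at C2 (1>0)).

S1, S2, S4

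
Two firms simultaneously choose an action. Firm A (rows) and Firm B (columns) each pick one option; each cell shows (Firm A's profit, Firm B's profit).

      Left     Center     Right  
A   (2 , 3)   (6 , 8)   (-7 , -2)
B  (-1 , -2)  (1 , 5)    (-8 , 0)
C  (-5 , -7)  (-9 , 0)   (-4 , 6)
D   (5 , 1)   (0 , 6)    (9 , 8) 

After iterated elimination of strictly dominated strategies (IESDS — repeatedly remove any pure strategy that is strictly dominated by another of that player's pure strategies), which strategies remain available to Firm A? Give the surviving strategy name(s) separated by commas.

A, D

Row B is eliminated: A beats it against every remaining column (Left: 2>-1, Center: 6>1, Right: -7>-8).
Row C is eliminated: D beats it against every remaining column (Left: 5>-5, Center: 0>-9, Right: 9>-4).
For Firm B, Center strictly dominates Left on the remaining rows (A: 8>3, D: 6>1); eliminate Left.
Among the remaining strategies, none is strictly dominated by another pure strategy of the same player, so the elimination stops.
Surviving strategies — Firm A: {A, D}; Firm B: {Center, Right}.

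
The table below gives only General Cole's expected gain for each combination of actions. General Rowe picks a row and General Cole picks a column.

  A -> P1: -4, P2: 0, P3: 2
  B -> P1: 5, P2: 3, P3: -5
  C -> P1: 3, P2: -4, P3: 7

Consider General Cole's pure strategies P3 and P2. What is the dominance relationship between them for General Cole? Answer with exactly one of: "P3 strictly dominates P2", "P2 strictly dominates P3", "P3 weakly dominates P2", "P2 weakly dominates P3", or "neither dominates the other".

neither dominates the other

P3's payoffs vs P2's, by General Rowe's action — A: 2>0, B: -5<3, C: 7>-4.
P3 does better at A, C but worse at B; neither strategy dominates the other.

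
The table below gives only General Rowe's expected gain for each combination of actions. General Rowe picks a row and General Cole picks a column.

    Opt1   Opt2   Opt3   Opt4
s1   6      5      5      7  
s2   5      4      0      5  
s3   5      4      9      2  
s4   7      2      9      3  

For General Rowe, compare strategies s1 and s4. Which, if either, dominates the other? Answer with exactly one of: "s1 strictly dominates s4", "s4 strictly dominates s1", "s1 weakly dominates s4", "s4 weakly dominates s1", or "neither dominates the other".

Compare s1 to s4 across each opponent action: Opt1: 6<7, Opt2: 5>2, Opt3: 5<9, Opt4: 7>3.
s1 does better at Opt2, Opt4 but worse at Opt1, Opt3; neither strategy dominates the other.

neither dominates the other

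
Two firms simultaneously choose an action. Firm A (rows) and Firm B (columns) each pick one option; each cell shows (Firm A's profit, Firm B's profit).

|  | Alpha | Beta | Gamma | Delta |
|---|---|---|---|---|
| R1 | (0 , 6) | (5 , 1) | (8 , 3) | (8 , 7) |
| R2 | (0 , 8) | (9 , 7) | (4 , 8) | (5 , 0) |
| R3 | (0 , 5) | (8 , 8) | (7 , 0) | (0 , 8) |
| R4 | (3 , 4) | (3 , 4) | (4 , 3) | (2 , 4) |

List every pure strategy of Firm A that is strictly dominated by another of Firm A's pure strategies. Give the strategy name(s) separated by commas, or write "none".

R1: no other strategy beats it everywhere (R2 at Alpha (0=0); R3 at Alpha (0=0); R4 at Beta (5>3)).
R2: no other strategy beats it everywhere (R1 at Alpha (0=0); R3 at Alpha (0=0); R4 at Beta (9>3)).
R3: no other strategy beats it everywhere (R1 at Alpha (0=0); R2 at Alpha (0=0); R4 at Beta (8>3)).
R4 is not dominated — it holds its own against R1 at Alpha (3>0); R2 at Alpha (3>0); R3 at Alpha (3>0).

none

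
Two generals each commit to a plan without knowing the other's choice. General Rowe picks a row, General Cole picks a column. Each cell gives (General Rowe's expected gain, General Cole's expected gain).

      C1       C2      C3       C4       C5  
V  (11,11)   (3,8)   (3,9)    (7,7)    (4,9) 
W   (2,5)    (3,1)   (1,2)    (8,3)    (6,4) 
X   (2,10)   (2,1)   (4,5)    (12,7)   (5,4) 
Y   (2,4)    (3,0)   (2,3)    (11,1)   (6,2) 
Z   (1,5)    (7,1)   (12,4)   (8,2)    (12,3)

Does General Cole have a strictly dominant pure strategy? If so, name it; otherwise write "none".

C1 vs C2: V: 11>8, W: 5>1, X: 10>1, Y: 4>0, Z: 5>1.
C1 vs C3: V: 11>9, W: 5>2, X: 10>5, Y: 4>3, Z: 5>4.
C1 vs C4: V: 11>7, W: 5>3, X: 10>7, Y: 4>1, Z: 5>2.
C1 vs C5: V: 11>9, W: 5>4, X: 10>4, Y: 4>2, Z: 5>3.
C1 strictly beats every other strategy against every opponent action, so it is strictly dominant.

C1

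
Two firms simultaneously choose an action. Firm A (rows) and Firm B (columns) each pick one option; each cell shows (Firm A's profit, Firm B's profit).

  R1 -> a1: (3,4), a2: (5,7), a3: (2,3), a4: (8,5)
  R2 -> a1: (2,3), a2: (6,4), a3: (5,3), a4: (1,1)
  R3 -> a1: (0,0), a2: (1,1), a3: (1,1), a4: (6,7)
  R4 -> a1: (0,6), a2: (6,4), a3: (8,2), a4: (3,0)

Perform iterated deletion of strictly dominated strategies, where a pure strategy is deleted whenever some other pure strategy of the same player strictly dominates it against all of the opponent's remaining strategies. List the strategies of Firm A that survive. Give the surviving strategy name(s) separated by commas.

R1, R2, R4

Firm A's strategy R3 is strictly dominated by R1 (a1: 3>0, a2: 5>1, a3: 2>1, a4: 8>6) and is removed.
Firm B's strategy a3 is strictly dominated by a2 (R1: 7>3, R2: 4>3, R4: 4>2) and is removed.
Column a4 is eliminated: a2 beats it against every remaining row (R1: 7>5, R2: 4>1, R4: 4>0).
Among the remaining strategies, none is strictly dominated by another pure strategy of the same player, so the elimination stops.
Surviving strategies — Firm A: {R1, R2, R4}; Firm B: {a1, a2}.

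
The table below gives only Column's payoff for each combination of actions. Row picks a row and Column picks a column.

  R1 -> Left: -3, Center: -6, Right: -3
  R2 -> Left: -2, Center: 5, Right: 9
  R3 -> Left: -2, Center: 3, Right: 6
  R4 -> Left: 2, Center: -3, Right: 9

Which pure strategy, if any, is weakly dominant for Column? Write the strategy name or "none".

Right

Right vs Left: R1: -3=-3, R2: 9>-2, R3: 6>-2, R4: 9>2.
Right vs Center: R1: -3>-6, R2: 9>5, R3: 6>3, R4: 9>-3.
Right is at least as good as every other strategy against every opponent action, so it is weakly dominant.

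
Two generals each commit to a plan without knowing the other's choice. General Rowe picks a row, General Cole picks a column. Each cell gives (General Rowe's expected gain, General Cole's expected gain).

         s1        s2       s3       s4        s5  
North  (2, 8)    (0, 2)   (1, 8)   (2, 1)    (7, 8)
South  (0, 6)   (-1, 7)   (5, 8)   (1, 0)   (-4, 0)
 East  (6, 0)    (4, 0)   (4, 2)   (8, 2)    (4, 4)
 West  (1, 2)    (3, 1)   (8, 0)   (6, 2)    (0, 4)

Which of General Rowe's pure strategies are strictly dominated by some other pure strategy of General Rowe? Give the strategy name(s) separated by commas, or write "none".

South

North: no other strategy beats it everywhere (South at s1 (2>0); East at s5 (7>4); West at s1 (2>1)).
South: dominated, since West does at least as well everywhere (s1: 1>0, s2: 3>-1, s3: 8>5, s4: 6>1, s5: 0>-4).
Nothing dominates East: North at s1 (6>2); South at s1 (6>0); West at s1 (6>1).
West: no other strategy beats it everywhere (North at s2 (3>0); South at s1 (1>0); East at s3 (8>4)).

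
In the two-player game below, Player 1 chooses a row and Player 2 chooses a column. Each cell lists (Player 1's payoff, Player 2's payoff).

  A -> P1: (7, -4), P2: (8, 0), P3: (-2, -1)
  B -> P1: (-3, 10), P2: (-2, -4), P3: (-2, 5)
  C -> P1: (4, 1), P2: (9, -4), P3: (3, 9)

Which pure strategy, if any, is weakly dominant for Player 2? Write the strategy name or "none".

P1 fails to dominate P2 at A (-4<0).
P2 fails to dominate P1 at B (-4<10).
P3 fails to dominate P1 at B (5<10).
No single strategy dominates all the others.

none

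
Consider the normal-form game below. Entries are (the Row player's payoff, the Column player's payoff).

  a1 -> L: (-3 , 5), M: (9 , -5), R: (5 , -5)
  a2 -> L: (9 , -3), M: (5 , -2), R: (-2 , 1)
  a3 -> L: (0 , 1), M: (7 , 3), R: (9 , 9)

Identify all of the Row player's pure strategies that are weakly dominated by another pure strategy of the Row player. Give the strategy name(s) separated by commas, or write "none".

none

a1 is not dominated — it holds its own against a2 at M (9>5); a3 at M (9>7).
Nothing dominates a2: a1 at L (9>-3); a3 at L (9>0).
Nothing dominates a3: a1 at L (0>-3); a2 at M (7>5).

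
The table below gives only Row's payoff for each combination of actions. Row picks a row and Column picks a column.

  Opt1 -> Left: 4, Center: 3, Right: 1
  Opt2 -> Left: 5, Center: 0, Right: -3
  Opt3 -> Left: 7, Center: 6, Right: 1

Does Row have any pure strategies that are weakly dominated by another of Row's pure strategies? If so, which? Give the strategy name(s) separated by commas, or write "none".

Opt1: dominated, since Opt3 does at least as well everywhere (Left: 7>4, Center: 6>3, Right: 1=1).
Opt3 weakly dominates Opt2 — Left: 7>5, Center: 6>0, Right: 1>-3.
Nothing dominates Opt3: Opt1 at Left (7>4); Opt2 at Left (7>5).

Opt1, Opt2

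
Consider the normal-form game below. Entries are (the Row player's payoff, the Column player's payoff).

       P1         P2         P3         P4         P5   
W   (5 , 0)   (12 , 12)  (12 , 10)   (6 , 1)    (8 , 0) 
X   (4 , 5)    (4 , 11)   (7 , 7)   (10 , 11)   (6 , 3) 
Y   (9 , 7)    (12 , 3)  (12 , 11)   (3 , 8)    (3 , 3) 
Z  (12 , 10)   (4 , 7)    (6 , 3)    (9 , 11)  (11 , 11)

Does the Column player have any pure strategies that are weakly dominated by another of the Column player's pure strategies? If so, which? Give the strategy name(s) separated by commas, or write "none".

P1: dominated, since P4 does at least as well everywhere (W: 1>0, X: 11>5, Y: 8>7, Z: 11>10).
P2: no other strategy beats it everywhere (P1 at W (12>0); P3 at W (12>10); P4 at W (12>1); P5 at W (12>0)).
P3: no other strategy beats it everywhere (P1 at W (10>0); P2 at Y (11>3); P4 at W (10>1); P5 at W (10>0)).
P4 is not dominated — it holds its own against P1 at W (1>0); P2 at Y (8>3); P3 at X (11>7); P5 at W (1>0).
P5 is weakly dominated by P4 (W: 1>0, X: 11>3, Y: 8>3, Z: 11=11).

P1, P5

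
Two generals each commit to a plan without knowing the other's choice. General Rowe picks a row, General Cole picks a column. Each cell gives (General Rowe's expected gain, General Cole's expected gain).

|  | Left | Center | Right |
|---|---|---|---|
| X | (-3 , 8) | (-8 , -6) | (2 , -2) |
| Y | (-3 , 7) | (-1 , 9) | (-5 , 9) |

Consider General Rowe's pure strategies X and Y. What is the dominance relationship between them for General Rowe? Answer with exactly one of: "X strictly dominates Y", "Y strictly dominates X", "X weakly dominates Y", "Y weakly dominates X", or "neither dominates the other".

neither dominates the other

X's payoffs vs Y's, by General Cole's action — Left: -3=-3, Center: -8<-1, Right: 2>-5.
X does better at Right but worse at Center; neither strategy dominates the other.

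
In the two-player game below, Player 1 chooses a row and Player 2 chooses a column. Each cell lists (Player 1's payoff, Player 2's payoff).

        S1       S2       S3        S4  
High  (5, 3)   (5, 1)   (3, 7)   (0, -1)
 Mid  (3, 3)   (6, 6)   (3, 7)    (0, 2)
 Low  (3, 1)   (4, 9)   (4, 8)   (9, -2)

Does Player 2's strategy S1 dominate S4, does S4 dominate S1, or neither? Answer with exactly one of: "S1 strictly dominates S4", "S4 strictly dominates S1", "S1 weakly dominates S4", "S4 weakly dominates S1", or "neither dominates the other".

S1's payoffs vs S4's, by Player 1's action — High: 3>-1, Mid: 3>2, Low: 1>-2.
Every comparison favours S1, so S1 strictly dominates S4.

S1 strictly dominates S4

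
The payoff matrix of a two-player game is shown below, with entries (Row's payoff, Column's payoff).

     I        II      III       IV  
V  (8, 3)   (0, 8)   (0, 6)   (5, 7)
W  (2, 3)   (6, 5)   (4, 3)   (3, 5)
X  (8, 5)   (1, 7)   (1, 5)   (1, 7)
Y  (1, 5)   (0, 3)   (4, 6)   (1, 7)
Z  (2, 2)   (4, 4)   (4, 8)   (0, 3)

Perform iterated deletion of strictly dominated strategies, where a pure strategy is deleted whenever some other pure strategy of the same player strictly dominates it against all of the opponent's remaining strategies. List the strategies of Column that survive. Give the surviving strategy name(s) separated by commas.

II, III, IV

Column's strategy I is strictly dominated by IV (V: 7>3, W: 5>3, X: 7>5, Y: 7>5, Z: 3>2) and is removed.
Row's strategy X is strictly dominated by W (II: 6>1, III: 4>1, IV: 3>1) and is removed.
Among the remaining strategies, none is strictly dominated by another pure strategy of the same player, so the elimination stops.
Surviving strategies — Row: {V, W, Y, Z}; Column: {II, III, IV}.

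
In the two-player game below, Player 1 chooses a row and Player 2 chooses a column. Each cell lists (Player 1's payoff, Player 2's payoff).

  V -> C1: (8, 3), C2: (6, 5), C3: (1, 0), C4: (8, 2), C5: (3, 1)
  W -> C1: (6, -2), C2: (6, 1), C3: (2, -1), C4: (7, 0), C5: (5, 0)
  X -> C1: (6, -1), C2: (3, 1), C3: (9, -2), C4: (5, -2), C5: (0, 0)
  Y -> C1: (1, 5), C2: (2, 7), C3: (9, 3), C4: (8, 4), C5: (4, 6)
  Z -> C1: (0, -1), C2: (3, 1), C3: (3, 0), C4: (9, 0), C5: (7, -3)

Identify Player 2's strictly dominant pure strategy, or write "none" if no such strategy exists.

C2 vs C1: V: 5>3, W: 1>-2, X: 1>-1, Y: 7>5, Z: 1>-1.
C2 vs C3: V: 5>0, W: 1>-1, X: 1>-2, Y: 7>3, Z: 1>0.
C2 vs C4: V: 5>2, W: 1>0, X: 1>-2, Y: 7>4, Z: 1>0.
C2 vs C5: V: 5>1, W: 1>0, X: 1>0, Y: 7>6, Z: 1>-3.
C2 strictly beats every other strategy against every opponent action, so it is strictly dominant.

C2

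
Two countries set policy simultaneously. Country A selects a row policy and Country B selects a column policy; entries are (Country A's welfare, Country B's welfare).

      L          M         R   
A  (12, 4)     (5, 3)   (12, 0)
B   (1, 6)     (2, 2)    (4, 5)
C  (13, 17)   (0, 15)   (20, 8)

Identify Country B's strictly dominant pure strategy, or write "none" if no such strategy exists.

L vs M: A: 4>3, B: 6>2, C: 17>15.
L vs R: A: 4>0, B: 6>5, C: 17>8.
L strictly beats every other strategy against every opponent action, so it is strictly dominant.

L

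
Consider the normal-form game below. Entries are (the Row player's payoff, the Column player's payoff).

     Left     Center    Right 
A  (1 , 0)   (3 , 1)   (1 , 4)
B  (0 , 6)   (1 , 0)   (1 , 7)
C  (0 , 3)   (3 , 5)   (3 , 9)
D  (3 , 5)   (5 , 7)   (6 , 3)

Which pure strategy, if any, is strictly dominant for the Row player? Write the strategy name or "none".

D

D vs A: Left: 3>1, Center: 5>3, Right: 6>1.
D vs B: Left: 3>0, Center: 5>1, Right: 6>1.
D vs C: Left: 3>0, Center: 5>3, Right: 6>3.
D strictly beats every other strategy against every opponent action, so it is strictly dominant.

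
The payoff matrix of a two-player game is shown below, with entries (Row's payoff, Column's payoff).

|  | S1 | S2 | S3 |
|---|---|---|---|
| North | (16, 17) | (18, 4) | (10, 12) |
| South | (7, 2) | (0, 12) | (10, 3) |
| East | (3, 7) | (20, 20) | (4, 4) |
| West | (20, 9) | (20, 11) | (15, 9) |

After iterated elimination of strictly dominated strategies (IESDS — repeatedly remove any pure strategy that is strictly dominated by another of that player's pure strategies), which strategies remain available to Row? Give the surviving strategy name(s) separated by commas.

East, West

Row's strategy North is strictly dominated by West (S1: 20>16, S2: 20>18, S3: 15>10) and is removed.
For Row, West strictly dominates South on the remaining columns (S1: 20>7, S2: 20>0, S3: 15>10); eliminate South.
Column S1 is eliminated: S2 beats it against every remaining row (East: 20>7, West: 11>9).
For Column, S2 strictly dominates S3 on the remaining rows (East: 20>4, West: 11>9); eliminate S3.
Among the remaining strategies, none is strictly dominated by another pure strategy of the same player, so the elimination stops.
Surviving strategies — Row: {East, West}; Column: {S2}.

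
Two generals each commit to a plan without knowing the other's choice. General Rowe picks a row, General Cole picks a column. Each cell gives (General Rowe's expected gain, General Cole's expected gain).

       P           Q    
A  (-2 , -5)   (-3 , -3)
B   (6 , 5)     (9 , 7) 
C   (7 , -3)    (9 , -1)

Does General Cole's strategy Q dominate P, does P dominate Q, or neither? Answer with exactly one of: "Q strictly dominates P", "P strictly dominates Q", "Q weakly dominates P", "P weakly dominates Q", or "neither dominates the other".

Q strictly dominates P

Q's payoffs vs P's, by General Rowe's action — A: -3>-5, B: 7>5, C: -1>-3.
Q gives a strictly higher payoff against each choice by General Rowe, so Q strictly dominates P.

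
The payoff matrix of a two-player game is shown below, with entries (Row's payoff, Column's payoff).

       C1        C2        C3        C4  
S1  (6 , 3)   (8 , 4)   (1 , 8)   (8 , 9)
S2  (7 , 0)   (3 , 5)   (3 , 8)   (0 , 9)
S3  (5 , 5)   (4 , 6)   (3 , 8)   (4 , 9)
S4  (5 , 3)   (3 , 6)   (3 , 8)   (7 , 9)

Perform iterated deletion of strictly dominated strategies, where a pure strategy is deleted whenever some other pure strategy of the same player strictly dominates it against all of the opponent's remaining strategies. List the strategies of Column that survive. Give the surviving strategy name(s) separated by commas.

C4

Column's strategy C1 is strictly dominated by C2 (S1: 4>3, S2: 5>0, S3: 6>5, S4: 6>3) and is removed.
Column's strategy C2 is strictly dominated by C3 (S1: 8>4, S2: 8>5, S3: 8>6, S4: 8>6) and is removed.
Column C3 is eliminated: C4 beats it against every remaining row (S1: 9>8, S2: 9>8, S3: 9>8, S4: 9>8).
For Row, S1 strictly dominates S2 on the remaining columns (C4: 8>0); eliminate S2.
Row S3 is eliminated: S1 beats it against every remaining column (C4: 8>4).
For Row, S1 strictly dominates S4 on the remaining columns (C4: 8>7); eliminate S4.
Among the remaining strategies, none is strictly dominated by another pure strategy of the same player, so the elimination stops.
Surviving strategies — Row: {S1}; Column: {C4}.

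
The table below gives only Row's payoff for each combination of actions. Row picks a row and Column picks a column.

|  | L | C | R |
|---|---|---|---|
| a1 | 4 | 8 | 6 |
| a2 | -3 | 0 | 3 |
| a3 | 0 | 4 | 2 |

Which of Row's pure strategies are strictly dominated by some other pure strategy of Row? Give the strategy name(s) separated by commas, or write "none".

a2, a3

a1 is not dominated — it holds its own against a2 at L (4>-3); a3 at L (4>0).
a2: dominated, since a1 does at least as well everywhere (L: 4>-3, C: 8>0, R: 6>3).
a3: dominated, since a1 does at least as well everywhere (L: 4>0, C: 8>4, R: 6>2).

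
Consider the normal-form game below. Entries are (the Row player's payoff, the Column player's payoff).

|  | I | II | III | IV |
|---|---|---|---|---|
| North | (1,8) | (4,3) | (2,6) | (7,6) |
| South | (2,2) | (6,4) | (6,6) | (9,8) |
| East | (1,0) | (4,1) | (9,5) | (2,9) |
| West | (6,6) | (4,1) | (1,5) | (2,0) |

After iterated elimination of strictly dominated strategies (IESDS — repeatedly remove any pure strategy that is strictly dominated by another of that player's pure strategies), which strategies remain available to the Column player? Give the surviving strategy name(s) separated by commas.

I, III, IV

For the Row player, South strictly dominates North on the remaining columns (I: 2>1, II: 6>4, III: 6>2, IV: 9>7); eliminate North.
Column II is eliminated: III beats it against every remaining row (South: 6>4, East: 5>1, West: 5>1).
Among the remaining strategies, none is strictly dominated by another pure strategy of the same player, so the elimination stops.
Surviving strategies — the Row player: {South, East, West}; the Column player: {I, III, IV}.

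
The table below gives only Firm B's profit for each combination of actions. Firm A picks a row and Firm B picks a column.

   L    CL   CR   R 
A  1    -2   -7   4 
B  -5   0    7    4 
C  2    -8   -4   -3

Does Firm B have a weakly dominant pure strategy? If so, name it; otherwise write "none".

none

L fails to dominate CL at B (-5<0).
CL fails to dominate L at A (-2<1).
CR fails to dominate L at A (-7<1).
R fails to dominate L at C (-3<2).
No single strategy dominates all the others.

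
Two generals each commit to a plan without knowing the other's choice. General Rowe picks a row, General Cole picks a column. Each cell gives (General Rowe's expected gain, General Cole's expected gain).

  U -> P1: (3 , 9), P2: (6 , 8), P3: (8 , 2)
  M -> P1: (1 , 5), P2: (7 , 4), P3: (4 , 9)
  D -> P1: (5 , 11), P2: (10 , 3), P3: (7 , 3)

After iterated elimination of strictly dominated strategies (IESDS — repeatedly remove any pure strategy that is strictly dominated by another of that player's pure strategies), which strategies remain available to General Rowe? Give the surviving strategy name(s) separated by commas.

D

Row M is eliminated: D beats it against every remaining column (P1: 5>1, P2: 10>7, P3: 7>4).
General Cole's strategy P2 is strictly dominated by P1 (U: 9>8, D: 11>3) and is removed.
General Cole's strategy P3 is strictly dominated by P1 (U: 9>2, D: 11>3) and is removed.
General Rowe's strategy U is strictly dominated by D (P1: 5>3) and is removed.
Among the remaining strategies, none is strictly dominated by another pure strategy of the same player, so the elimination stops.
Surviving strategies — General Rowe: {D}; General Cole: {P1}.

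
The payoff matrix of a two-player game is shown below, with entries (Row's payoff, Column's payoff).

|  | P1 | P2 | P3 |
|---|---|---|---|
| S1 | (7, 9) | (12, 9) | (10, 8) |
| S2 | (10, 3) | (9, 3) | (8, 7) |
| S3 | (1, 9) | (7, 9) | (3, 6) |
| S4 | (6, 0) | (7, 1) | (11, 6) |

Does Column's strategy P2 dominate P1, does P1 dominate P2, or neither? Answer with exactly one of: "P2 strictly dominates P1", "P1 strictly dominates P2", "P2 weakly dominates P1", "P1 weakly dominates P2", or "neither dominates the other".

Compare P2 to P1 across each choice by Row: S1: 9=9, S2: 3=3, S3: 9=9, S4: 1>0.
P2 is at least as good everywhere and strictly better somewhere (tied only at S1, S2, S3), so P2 weakly but not strictly dominates P1.

P2 weakly dominates P1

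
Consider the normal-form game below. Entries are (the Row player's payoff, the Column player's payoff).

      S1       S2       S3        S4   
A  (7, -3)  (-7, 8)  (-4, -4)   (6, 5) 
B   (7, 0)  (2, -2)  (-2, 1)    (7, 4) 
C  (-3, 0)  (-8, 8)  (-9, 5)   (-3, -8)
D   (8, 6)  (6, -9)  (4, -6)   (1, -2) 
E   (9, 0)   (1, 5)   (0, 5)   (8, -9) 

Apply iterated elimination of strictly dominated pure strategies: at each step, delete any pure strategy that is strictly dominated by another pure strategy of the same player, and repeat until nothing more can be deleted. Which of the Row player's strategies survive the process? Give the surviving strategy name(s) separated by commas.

Row A is eliminated: E beats it against every remaining column (S1: 9>7, S2: 1>-7, S3: 0>-4, S4: 8>6).
For the Row player, B strictly dominates C on the remaining columns (S1: 7>-3, S2: 2>-8, S3: -2>-9, S4: 7>-3); eliminate C.
Among the remaining strategies, none is strictly dominated by another pure strategy of the same player, so the elimination stops.
Surviving strategies — the Row player: {B, D, E}; the Column player: {S1, S2, S3, S4}.

B, D, E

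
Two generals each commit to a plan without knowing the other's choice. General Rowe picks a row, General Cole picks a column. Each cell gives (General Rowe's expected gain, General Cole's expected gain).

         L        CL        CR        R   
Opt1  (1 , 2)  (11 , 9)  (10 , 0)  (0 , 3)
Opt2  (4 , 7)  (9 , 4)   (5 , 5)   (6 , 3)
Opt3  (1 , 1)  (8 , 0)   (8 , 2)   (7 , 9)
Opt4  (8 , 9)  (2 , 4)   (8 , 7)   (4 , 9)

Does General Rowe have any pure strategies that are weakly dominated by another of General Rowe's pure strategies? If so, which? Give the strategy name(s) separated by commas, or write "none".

Nothing dominates Opt1: Opt2 at CL (11>9); Opt3 at CL (11>8); Opt4 at CL (11>2).
Opt2 is not dominated — it holds its own against Opt1 at L (4>1); Opt3 at L (4>1); Opt4 at CL (9>2).
Nothing dominates Opt3: Opt1 at R (7>0); Opt2 at CR (8>5); Opt4 at CL (8>2).
Opt4: no other strategy beats it everywhere (Opt1 at L (8>1); Opt2 at L (8>4); Opt3 at L (8>1)).

none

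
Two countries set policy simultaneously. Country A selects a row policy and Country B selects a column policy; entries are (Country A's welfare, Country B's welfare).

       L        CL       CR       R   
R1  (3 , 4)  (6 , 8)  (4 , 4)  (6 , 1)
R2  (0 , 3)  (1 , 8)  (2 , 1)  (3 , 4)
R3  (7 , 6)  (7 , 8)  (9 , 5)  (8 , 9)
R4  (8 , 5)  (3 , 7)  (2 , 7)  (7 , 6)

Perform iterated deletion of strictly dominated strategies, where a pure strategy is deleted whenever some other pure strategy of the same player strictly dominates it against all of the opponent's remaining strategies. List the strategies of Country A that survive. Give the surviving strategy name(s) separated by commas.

Row R1 is eliminated: R3 beats it against every remaining column (L: 7>3, CL: 7>6, CR: 9>4, R: 8>6).
Country A's strategy R2 is strictly dominated by R3 (L: 7>0, CL: 7>1, CR: 9>2, R: 8>3) and is removed.
For Country B, CL strictly dominates L on the remaining rows (R3: 8>6, R4: 7>5); eliminate L.
Row R4 is eliminated: R3 beats it against every remaining column (CL: 7>3, CR: 9>2, R: 8>7).
For Country B, R strictly dominates CL on the remaining rows (R3: 9>8); eliminate CL.
For Country B, R strictly dominates CR on the remaining rows (R3: 9>5); eliminate CR.
Among the remaining strategies, none is strictly dominated by another pure strategy of the same player, so the elimination stops.
Surviving strategies — Country A: {R3}; Country B: {R}.

R3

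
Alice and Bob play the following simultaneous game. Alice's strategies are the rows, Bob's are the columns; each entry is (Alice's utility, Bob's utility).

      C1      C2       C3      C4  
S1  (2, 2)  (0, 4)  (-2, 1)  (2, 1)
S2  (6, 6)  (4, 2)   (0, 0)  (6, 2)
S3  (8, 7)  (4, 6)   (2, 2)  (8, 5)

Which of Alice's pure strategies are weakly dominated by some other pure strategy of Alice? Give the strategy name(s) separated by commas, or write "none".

S1: dominated, since S2 does at least as well everywhere (C1: 6>2, C2: 4>0, C3: 0>-2, C4: 6>2).
S3 weakly dominates S2 — C1: 8>6, C2: 4=4, C3: 2>0, C4: 8>6.
Nothing dominates S3: S1 at C1 (8>2); S2 at C1 (8>6).

S1, S2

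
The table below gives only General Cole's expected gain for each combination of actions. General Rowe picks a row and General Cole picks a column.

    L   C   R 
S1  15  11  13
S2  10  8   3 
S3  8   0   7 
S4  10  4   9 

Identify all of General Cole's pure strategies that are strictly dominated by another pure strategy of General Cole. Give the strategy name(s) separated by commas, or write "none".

C, R

L is not dominated — it holds its own against C at S1 (15>11); R at S1 (15>13).
C: dominated, since L does at least as well everywhere (S1: 15>11, S2: 10>8, S3: 8>0, S4: 10>4).
L strictly dominates R — S1: 15>13, S2: 10>3, S3: 8>7, S4: 10>9.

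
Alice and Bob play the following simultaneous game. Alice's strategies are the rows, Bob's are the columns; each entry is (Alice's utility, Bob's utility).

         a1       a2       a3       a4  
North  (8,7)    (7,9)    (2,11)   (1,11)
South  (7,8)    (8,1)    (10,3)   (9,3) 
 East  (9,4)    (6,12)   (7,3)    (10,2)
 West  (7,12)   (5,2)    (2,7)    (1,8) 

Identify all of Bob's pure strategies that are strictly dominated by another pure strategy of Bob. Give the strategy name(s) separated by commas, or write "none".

none

a1: no other strategy beats it everywhere (a2 at South (8>1); a3 at South (8>3); a4 at South (8>3)).
a2: no other strategy beats it everywhere (a1 at North (9>7); a3 at East (12>3); a4 at East (12>2)).
a3: no other strategy beats it everywhere (a1 at North (11>7); a2 at North (11>9); a4 at North (11=11)).
a4 is not dominated — it holds its own against a1 at North (11>7); a2 at North (11>9); a3 at North (11=11).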